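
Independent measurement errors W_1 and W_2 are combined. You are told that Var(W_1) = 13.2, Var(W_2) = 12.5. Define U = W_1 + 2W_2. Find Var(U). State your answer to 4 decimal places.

By independence, Var(U) = (1)²Var(W_1) + (2)²Var(W_2)
= (1)²·13.2 + (2)²·12.5 = 63.2

63.2000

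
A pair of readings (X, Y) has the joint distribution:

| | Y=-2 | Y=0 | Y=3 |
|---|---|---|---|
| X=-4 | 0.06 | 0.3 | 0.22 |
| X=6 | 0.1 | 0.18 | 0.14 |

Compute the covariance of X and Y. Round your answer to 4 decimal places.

E[X] = 0.2,  E[Y] = 0.76
E[XY] = -0.84
Cov(X,Y) = E[XY] − E[X]E[Y] = -0.84 − (0.2)(0.76) = -0.992

-0.9920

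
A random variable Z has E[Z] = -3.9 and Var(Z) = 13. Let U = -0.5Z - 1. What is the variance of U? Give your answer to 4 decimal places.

3.2500

Var(-0.5Z - 1) = (-0.5)²·Var(Z) = 0.25·13 = 3.25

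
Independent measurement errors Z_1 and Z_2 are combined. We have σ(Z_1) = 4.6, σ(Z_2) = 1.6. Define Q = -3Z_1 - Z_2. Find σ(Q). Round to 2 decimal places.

var(Z_1) = 21.16, var(Z_2) = 2.56
By independence, var(Q) = (-3)²var(Z_1) + (-1)²var(Z_2)
= (-3)²·21.16 + (-1)²·2.56 = 193
σ(Q) = √193 ≈ 13.89

13.89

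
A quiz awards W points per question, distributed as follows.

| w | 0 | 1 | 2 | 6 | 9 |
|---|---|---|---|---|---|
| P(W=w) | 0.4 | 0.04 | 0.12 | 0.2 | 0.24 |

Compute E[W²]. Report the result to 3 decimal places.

27.160

E[W²] = (0)²(0.4) + (1)²(0.04) + (2)²(0.12) + (6)²(0.2) + (9)²(0.24) = 27.16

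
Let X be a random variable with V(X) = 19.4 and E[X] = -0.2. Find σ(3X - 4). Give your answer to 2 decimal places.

V(3X - 4) = (3)²·19.4 = 174.6
σ(3X - 4) = √174.6 ≈ 13.21

13.21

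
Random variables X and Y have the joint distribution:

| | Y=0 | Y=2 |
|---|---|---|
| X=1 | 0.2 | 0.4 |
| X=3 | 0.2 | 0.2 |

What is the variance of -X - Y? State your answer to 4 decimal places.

E[X] = 1.8,  E[Y] = 1.2,  E[XY] = 2
V(X) = 4.2 − (1.8)² = 0.96;  V(Y) = 2.4 − (1.2)² = 0.96
cov(X,Y) = 2 − (1.8)(1.2) = -0.16
V(-X - Y) = (-1)²·0.96 + (-1)²·0.96 + 2·(-1)·(-1)·-0.16 = 1.6

1.6000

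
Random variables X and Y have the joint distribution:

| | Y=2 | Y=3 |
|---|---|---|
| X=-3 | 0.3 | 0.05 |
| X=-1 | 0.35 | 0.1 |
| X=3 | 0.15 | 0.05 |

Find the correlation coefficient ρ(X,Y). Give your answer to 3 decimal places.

0.093

E[X] = -0.9,  E[Y] = 2.2
E[XY] = -1.9
Cov(X,Y) = E[XY] − E[X]E[Y] = -1.9 − (-0.9)(2.2) = 0.08
Var(X) = 4.59,  Var(Y) = 0.16
ρ = 0.08 / √(4.59·0.16) ≈ 0.093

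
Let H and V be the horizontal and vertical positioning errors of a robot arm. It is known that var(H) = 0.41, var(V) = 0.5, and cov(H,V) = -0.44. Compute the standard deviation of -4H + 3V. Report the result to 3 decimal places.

4.650

var(-4H + 3V) = (-4)²·var(H) + (3)²·var(V) + 2·(-4)·(3)·cov(H,V)
= 16·0.41 + 9·0.5 + -24·-0.44 = 21.62
sd(-4H + 3V) = √21.62 ≈ 4.650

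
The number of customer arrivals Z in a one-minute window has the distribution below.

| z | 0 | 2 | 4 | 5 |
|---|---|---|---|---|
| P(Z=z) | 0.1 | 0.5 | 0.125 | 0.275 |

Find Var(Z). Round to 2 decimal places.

E[Z] = (0)(0.1) + (2)(0.5) + (4)(0.125) + (5)(0.275) = 2.875
E[Z²] = (0)²(0.1) + (2)²(0.5) + (4)²(0.125) + (5)²(0.275) = 10.875
Var(Z) = E[Z²] − (E[Z])² = 10.875 − (2.875)² = 2.609375

2.61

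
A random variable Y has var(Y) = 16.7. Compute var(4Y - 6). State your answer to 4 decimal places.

var(4Y - 6) = (4)²·var(Y) = 16·16.7 = 267.2

267.2000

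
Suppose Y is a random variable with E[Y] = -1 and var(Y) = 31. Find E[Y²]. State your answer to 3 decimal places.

E[Y²] = var(Y) + (E[Y])² = 31 + (-1)² = 32

32.000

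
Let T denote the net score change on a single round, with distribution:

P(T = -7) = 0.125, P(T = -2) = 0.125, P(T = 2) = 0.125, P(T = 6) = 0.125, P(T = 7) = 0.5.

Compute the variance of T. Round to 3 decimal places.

24.734

E[T] = (-7)(0.125) + (-2)(0.125) + (2)(0.125) + (6)(0.125) + (7)(0.5) = 3.375
E[T²] = (-7)²(0.125) + (-2)²(0.125) + (2)²(0.125) + (6)²(0.125) + (7)²(0.5) = 36.125
V(T) = E[T²] − (E[T])² = 36.125 − (3.375)² = 24.734375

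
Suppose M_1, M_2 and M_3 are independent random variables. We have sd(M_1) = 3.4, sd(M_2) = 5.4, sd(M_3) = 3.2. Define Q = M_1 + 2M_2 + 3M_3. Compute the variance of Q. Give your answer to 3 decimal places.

var(M_1) = 11.56, var(M_2) = 29.16, var(M_3) = 10.24
By independence, var(Q) = (1)²var(M_1) + (2)²var(M_2) + (3)²var(M_3)
= (1)²·11.56 + (2)²·29.16 + (3)²·10.24 = 220.36

220.360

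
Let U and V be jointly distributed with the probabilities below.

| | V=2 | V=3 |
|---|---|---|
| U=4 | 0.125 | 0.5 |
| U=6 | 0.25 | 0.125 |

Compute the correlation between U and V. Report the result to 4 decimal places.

E[U] = 4.75,  E[V] = 2.625
E[UV] = 12.25
Cov(U,V) = E[UV] − E[U]E[V] = 12.25 − (4.75)(2.625) = -0.21875
var(U) = 0.9375,  var(V) = 0.234375
ρ = -0.21875 / √(0.9375·0.234375) ≈ -0.4667

-0.4667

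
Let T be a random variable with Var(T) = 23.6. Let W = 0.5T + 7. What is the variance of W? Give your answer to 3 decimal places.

Var(0.5T + 7) = (0.5)²·Var(T) = 0.25·23.6 = 5.9

5.900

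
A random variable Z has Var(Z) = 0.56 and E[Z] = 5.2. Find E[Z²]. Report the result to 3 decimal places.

27.600

E[Z²] = Var(Z) + (E[Z])² = 0.56 + (5.2)² = 27.6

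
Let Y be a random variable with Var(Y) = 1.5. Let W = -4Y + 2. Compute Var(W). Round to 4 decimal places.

24.0000

Var(-4Y + 2) = (-4)²·Var(Y) = 16·1.5 = 24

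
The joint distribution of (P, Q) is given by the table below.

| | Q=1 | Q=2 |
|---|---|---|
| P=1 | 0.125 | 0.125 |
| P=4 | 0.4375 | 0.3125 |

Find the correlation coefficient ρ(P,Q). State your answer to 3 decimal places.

-0.073

E[P] = 3.25,  E[Q] = 1.4375
E[PQ] = 4.625
Cov(P,Q) = E[PQ] − E[P]E[Q] = 4.625 − (3.25)(1.4375) = -0.046875
Var(P) = 1.6875,  Var(Q) = 0.24609375
ρ = -0.046875 / √(1.6875·0.24609375) ≈ -0.073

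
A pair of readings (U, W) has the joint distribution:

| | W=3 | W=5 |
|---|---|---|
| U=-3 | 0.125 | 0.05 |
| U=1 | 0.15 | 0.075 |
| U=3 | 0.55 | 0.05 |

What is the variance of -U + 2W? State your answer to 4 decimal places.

8.7600

E[U] = 1.5,  E[W] = 3.35,  E[UW] = 4.65
var(U) = 7.2 − (1.5)² = 4.95;  var(W) = 11.8 − (3.35)² = 0.5775
Cov(U,W) = 4.65 − (1.5)(3.35) = -0.375
var(-U + 2W) = (-1)²·4.95 + (2)²·0.5775 + 2·(-1)·(2)·-0.375 = 8.76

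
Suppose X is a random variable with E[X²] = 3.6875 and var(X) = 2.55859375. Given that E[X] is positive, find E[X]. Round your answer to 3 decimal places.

1.063

(E[X])² = E[X²] − var(X) = 3.6875 − 2.55859375 = 1.12890625
E[X] = √1.12890625 = 1.0625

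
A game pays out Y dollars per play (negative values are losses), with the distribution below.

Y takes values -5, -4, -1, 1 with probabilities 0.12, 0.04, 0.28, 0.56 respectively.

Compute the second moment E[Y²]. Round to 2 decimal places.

E[Y²] = (-5)²(0.12) + (-4)²(0.04) + (-1)²(0.28) + (1)²(0.56) = 4.48

4.48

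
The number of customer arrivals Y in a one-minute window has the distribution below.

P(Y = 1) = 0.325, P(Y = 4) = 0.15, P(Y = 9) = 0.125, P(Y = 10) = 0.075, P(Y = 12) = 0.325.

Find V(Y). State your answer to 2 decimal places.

E[Y] = (1)(0.325) + (4)(0.15) + (9)(0.125) + (10)(0.075) + (12)(0.325) = 6.7
E[Y²] = (1)²(0.325) + (4)²(0.15) + (9)²(0.125) + (10)²(0.075) + (12)²(0.325) = 67.15
V(Y) = E[Y²] − (E[Y])² = 67.15 − (6.7)² = 22.26

22.26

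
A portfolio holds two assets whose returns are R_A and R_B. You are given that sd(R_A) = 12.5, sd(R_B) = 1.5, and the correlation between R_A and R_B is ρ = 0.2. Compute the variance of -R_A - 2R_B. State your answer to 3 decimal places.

Var(R_A) = (12.5)² = 156.25;  Var(R_B) = (1.5)² = 2.25
cov(R_A,R_B) = ρ·sd(R_A)·sd(R_B) = 0.2·12.5·1.5 = 3.75
Var(-R_A - 2R_B) = (-1)²·Var(R_A) + (-2)²·Var(R_B) + 2·(-1)·(-2)·cov(R_A,R_B)
= 1·156.25 + 4·2.25 + 4·3.75 = 180.25

180.250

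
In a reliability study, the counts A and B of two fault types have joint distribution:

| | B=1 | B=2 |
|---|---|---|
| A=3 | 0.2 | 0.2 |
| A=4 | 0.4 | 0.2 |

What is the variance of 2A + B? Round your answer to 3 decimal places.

1.040

E[A] = 3.6,  E[B] = 1.4,  E[AB] = 5
var(A) = 13.2 − (3.6)² = 0.24;  var(B) = 2.2 − (1.4)² = 0.24
Cov(A,B) = 5 − (3.6)(1.4) = -0.04
var(2A + B) = (2)²·0.24 + (1)²·0.24 + 2·(2)·(1)·-0.04 = 1.04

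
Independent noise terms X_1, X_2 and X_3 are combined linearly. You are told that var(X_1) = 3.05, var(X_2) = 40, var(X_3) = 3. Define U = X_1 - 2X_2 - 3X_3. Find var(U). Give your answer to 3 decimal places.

190.050

By independence, var(U) = (1)²var(X_1) + (-2)²var(X_2) + (-3)²var(X_3)
= (1)²·3.05 + (-2)²·40 + (-3)²·3 = 190.05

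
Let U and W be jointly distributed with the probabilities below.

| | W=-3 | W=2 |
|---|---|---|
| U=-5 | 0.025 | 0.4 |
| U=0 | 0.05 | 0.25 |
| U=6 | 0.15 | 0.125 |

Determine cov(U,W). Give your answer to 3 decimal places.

E[U] = -0.475,  E[W] = 0.875
E[UW] = -4.825
cov(U,W) = E[UW] − E[U]E[W] = -4.825 − (-0.475)(0.875) = -4.409375

-4.409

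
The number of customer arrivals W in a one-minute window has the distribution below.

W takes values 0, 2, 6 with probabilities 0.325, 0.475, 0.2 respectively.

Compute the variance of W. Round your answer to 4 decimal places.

4.4775

E[W] = (0)(0.325) + (2)(0.475) + (6)(0.2) = 2.15
E[W²] = (0)²(0.325) + (2)²(0.475) + (6)²(0.2) = 9.1
Var(W) = E[W²] − (E[W])² = 9.1 − (2.15)² = 4.4775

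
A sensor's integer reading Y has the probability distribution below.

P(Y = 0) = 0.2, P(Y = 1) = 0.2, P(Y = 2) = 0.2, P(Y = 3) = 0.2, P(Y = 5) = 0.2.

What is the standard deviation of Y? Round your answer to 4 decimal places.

E[Y] = (0)(0.2) + (1)(0.2) + (2)(0.2) + (3)(0.2) + (5)(0.2) = 2.2
E[Y²] = (0)²(0.2) + (1)²(0.2) + (2)²(0.2) + (3)²(0.2) + (5)²(0.2) = 7.8
var(Y) = E[Y²] − (E[Y])² = 7.8 − (2.2)² = 2.96
sd(Y) = √2.96 ≈ 1.7205

1.7205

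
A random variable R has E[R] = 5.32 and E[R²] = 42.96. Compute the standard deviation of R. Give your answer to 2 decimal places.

var(R) = 42.96 − (5.32)² = 14.6576
SD(R) = √14.6576 ≈ 3.83

3.83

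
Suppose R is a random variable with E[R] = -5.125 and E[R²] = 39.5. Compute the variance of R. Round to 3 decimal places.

var(R) = 39.5 − (-5.125)² = 13.234375

13.234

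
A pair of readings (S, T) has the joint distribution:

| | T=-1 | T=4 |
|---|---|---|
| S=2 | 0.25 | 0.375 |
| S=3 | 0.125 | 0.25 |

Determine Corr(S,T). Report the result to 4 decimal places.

E[S] = 2.375,  E[T] = 2.125
E[ST] = 5.125
cov(S,T) = E[ST] − E[S]E[T] = 5.125 − (2.375)(2.125) = 0.078125
V(S) = 0.234375,  V(T) = 5.859375
ρ = 0.078125 / √(0.234375·5.859375) ≈ 0.0667

0.0667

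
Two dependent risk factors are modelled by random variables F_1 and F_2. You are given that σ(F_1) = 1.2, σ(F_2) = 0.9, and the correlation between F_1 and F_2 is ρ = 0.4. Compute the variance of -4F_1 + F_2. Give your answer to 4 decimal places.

20.3940

var(F_1) = (1.2)² = 1.44;  var(F_2) = (0.9)² = 0.81
Cov(F_1,F_2) = ρ·σ(F_1)·σ(F_2) = 0.4·1.2·0.9 = 0.432
var(-4F_1 + F_2) = (-4)²·var(F_1) + (1)²·var(F_2) + 2·(-4)·(1)·Cov(F_1,F_2)
= 16·1.44 + 1·0.81 + -8·0.432 = 20.394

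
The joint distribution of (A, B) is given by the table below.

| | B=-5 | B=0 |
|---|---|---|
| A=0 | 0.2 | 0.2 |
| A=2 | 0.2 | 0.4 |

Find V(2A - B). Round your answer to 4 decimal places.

E[A] = 1.2,  E[B] = -2,  E[AB] = -2
V(A) = 2.4 − (1.2)² = 0.96;  V(B) = 10 − (-2)² = 6
Cov(A,B) = -2 − (1.2)(-2) = 0.4
V(2A - B) = (2)²·0.96 + (-1)²·6 + 2·(2)·(-1)·0.4 = 8.24

8.2400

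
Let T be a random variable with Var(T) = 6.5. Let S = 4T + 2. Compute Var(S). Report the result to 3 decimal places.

104.000

Var(4T + 2) = (4)²·Var(T) = 16·6.5 = 104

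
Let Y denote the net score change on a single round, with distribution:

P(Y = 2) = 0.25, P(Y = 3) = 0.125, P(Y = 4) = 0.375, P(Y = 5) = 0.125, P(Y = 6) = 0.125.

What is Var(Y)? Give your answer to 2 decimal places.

1.69

E[Y] = (2)(0.25) + (3)(0.125) + (4)(0.375) + (5)(0.125) + (6)(0.125) = 3.75
E[Y²] = (2)²(0.25) + (3)²(0.125) + (4)²(0.375) + (5)²(0.125) + (6)²(0.125) = 15.75
Var(Y) = E[Y²] − (E[Y])² = 15.75 − (3.75)² = 1.6875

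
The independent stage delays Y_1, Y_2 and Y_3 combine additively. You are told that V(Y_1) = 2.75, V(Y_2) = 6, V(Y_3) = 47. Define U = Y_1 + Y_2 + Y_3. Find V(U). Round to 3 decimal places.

55.750

By independence, V(U) = (1)²V(Y_1) + (1)²V(Y_2) + (1)²V(Y_3)
= (1)²·2.75 + (1)²·6 + (1)²·47 = 55.75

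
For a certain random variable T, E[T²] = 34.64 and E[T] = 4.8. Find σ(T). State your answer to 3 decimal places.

V(T) = 34.64 − (4.8)² = 11.6
σ(T) = √11.6 ≈ 3.406

3.406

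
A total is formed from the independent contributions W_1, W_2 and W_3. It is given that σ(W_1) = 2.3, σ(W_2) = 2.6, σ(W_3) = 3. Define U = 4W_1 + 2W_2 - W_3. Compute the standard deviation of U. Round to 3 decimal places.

var(W_1) = 5.29, var(W_2) = 6.76, var(W_3) = 9
By independence, var(U) = (4)²var(W_1) + (2)²var(W_2) + (-1)²var(W_3)
= (4)²·5.29 + (2)²·6.76 + (-1)²·9 = 120.68
σ(U) = √120.68 ≈ 10.985

10.985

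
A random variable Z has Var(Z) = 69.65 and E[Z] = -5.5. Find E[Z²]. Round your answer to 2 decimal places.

E[Z²] = Var(Z) + (E[Z])² = 69.65 + (-5.5)² = 99.9

99.90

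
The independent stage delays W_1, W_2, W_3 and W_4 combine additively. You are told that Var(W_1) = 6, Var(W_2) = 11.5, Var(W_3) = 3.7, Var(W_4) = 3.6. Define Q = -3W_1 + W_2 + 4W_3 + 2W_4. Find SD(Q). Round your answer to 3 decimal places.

By independence, Var(Q) = (-3)²Var(W_1) + (1)²Var(W_2) + (4)²Var(W_3) + (2)²Var(W_4)
= (-3)²·6 + (1)²·11.5 + (4)²·3.7 + (2)²·3.6 = 139.1
SD(Q) = √139.1 ≈ 11.794

11.794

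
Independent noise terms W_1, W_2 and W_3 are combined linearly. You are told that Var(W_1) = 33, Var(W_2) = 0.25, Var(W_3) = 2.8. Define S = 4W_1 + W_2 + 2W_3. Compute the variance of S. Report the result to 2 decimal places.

539.45

By independence, Var(S) = (4)²Var(W_1) + (1)²Var(W_2) + (2)²Var(W_3)
= (4)²·33 + (1)²·0.25 + (2)²·2.8 = 539.45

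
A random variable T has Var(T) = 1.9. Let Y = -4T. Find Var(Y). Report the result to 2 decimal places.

30.40

Var(-4T) = (-4)²·Var(T) = 16·1.9 = 30.4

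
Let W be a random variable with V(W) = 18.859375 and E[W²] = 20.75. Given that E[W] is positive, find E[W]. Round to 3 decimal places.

1.375

(E[W])² = E[W²] − V(W) = 20.75 − 18.859375 = 1.890625
E[W] = √1.890625 = 1.375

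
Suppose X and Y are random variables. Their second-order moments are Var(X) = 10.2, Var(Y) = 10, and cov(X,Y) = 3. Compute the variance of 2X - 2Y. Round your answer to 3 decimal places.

Var(2X - 2Y) = (2)²·Var(X) + (-2)²·Var(Y) + 2·(2)·(-2)·cov(X,Y)
= 4·10.2 + 4·10 + -8·3 = 56.8

56.800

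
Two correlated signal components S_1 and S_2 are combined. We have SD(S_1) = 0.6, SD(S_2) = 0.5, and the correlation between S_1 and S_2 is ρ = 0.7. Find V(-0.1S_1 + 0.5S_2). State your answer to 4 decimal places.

0.0451

V(S_1) = (0.6)² = 0.36;  V(S_2) = (0.5)² = 0.25
cov(S_1,S_2) = ρ·SD(S_1)·SD(S_2) = 0.7·0.6·0.5 = 0.21
V(-0.1S_1 + 0.5S_2) = (-0.1)²·V(S_1) + (0.5)²·V(S_2) + 2·(-0.1)·(0.5)·cov(S_1,S_2)
= 0.01·0.36 + 0.25·0.25 + -0.1·0.21 = 0.0451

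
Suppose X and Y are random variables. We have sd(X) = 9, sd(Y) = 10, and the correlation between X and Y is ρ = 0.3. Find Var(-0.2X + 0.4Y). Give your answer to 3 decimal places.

Var(X) = (9)² = 81;  Var(Y) = (10)² = 100
Cov(X,Y) = ρ·sd(X)·sd(Y) = 0.3·9·10 = 27
Var(-0.2X + 0.4Y) = (-0.2)²·Var(X) + (0.4)²·Var(Y) + 2·(-0.2)·(0.4)·Cov(X,Y)
= 0.04·81 + 0.16·100 + -0.16·27 = 14.92

14.920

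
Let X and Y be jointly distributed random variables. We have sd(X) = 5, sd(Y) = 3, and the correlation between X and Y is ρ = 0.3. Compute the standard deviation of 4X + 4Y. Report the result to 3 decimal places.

var(X) = (5)² = 25;  var(Y) = (3)² = 9
Cov(X,Y) = ρ·sd(X)·sd(Y) = 0.3·5·3 = 4.5
var(4X + 4Y) = (4)²·var(X) + (4)²·var(Y) + 2·(4)·(4)·Cov(X,Y)
= 16·25 + 16·9 + 32·4.5 = 688
sd(4X + 4Y) = √688 ≈ 26.230

26.230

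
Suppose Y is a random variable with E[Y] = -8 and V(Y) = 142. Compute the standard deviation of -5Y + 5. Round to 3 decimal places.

V(-5Y + 5) = (-5)²·142 = 3550
SD(-5Y + 5) = √3550 ≈ 59.582

59.582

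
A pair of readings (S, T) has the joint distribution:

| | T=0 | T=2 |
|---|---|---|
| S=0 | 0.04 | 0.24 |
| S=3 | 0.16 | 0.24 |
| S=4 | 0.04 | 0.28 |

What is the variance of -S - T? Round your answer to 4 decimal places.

3.1200

E[S] = 2.48,  E[T] = 1.52,  E[ST] = 3.68
Var(S) = 8.72 − (2.48)² = 2.5696;  Var(T) = 3.04 − (1.52)² = 0.7296
Cov(S,T) = 3.68 − (2.48)(1.52) = -0.0896
Var(-S - T) = (-1)²·2.5696 + (-1)²·0.7296 + 2·(-1)·(-1)·-0.0896 = 3.12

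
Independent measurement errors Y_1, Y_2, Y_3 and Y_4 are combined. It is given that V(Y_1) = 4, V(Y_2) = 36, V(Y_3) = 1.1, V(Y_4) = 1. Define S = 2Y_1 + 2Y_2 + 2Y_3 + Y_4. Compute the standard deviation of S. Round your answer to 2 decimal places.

12.86

By independence, V(S) = (2)²V(Y_1) + (2)²V(Y_2) + (2)²V(Y_3) + (1)²V(Y_4)
= (2)²·4 + (2)²·36 + (2)²·1.1 + (1)²·1 = 165.4
σ(S) = √165.4 ≈ 12.86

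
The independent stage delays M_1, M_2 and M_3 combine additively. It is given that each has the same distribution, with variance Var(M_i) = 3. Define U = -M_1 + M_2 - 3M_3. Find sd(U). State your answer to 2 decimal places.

5.74

By independence, Var(U) = (-1)²Var(M_1) + (1)²Var(M_2) + (-3)²Var(M_3)
= (-1)²·3 + (1)²·3 + (-3)²·3 = 33
sd(U) = √33 ≈ 5.74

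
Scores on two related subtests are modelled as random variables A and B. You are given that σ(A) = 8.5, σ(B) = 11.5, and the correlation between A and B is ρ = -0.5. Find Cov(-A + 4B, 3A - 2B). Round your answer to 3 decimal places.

-1959.000

Var(A) = (8.5)² = 72.25;  Var(B) = (11.5)² = 132.25
Cov(A,B) = ρ·σ(A)·σ(B) = -0.5·8.5·11.5 = -48.875
Cov(-A + 4B, 3A - 2B) = (-1)(3)Var(A) + (4)(-2)Var(B) + [(-1)(-2) + (4)(3)]Cov(A,B)
= -3·72.25 + -8·132.25 + 14·-48.875 = -1959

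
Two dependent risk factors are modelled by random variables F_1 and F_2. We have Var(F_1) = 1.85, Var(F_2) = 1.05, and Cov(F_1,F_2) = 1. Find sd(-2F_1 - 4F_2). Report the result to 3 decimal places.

Var(-2F_1 - 4F_2) = (-2)²·Var(F_1) + (-4)²·Var(F_2) + 2·(-2)·(-4)·Cov(F_1,F_2)
= 4·1.85 + 16·1.05 + 16·1 = 40.2
sd(-2F_1 - 4F_2) = √40.2 ≈ 6.340

6.340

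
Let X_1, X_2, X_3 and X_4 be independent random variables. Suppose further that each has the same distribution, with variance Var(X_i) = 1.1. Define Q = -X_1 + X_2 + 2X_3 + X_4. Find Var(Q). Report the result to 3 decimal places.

By independence, Var(Q) = (-1)²Var(X_1) + (1)²Var(X_2) + (2)²Var(X_3) + (1)²Var(X_4)
= (-1)²·1.1 + (1)²·1.1 + (2)²·1.1 + (1)²·1.1 = 7.7

7.700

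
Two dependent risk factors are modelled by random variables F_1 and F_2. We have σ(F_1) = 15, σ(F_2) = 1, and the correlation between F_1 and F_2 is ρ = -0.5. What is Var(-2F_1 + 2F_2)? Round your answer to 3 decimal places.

964.000

Var(F_1) = (15)² = 225;  Var(F_2) = (1)² = 1
Cov(F_1,F_2) = ρ·σ(F_1)·σ(F_2) = -0.5·15·1 = -7.5
Var(-2F_1 + 2F_2) = (-2)²·Var(F_1) + (2)²·Var(F_2) + 2·(-2)·(2)·Cov(F_1,F_2)
= 4·225 + 4·1 + -8·-7.5 = 964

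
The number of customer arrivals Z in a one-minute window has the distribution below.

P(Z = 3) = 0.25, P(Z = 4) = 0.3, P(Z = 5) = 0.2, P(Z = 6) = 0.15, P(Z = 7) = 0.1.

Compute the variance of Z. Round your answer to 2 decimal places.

1.65

E[Z] = (3)(0.25) + (4)(0.3) + (5)(0.2) + (6)(0.15) + (7)(0.1) = 4.55
E[Z²] = (3)²(0.25) + (4)²(0.3) + (5)²(0.2) + (6)²(0.15) + (7)²(0.1) = 22.35
var(Z) = E[Z²] − (E[Z])² = 22.35 − (4.55)² = 1.6475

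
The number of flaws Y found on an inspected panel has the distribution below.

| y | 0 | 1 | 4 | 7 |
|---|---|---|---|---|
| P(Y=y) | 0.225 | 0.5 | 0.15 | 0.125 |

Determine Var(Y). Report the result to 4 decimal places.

E[Y] = (0)(0.225) + (1)(0.5) + (4)(0.15) + (7)(0.125) = 1.975
E[Y²] = (0)²(0.225) + (1)²(0.5) + (4)²(0.15) + (7)²(0.125) = 9.025
Var(Y) = E[Y²] − (E[Y])² = 9.025 − (1.975)² = 5.124375

5.1244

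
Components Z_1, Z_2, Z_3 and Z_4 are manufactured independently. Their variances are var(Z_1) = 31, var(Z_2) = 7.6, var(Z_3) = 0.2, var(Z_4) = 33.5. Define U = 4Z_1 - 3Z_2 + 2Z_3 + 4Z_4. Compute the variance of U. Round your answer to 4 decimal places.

1101.2000

By independence, var(U) = (4)²var(Z_1) + (-3)²var(Z_2) + (2)²var(Z_3) + (4)²var(Z_4)
= (4)²·31 + (-3)²·7.6 + (2)²·0.2 + (4)²·33.5 = 1101.2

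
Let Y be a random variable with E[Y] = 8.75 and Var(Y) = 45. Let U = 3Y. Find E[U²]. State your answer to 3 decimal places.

1094.063

E[3Y] = 3·8.75 = 26.25
Var(3Y) = (3)²·45 = 405
E[U²] = Var(U) + (E[U])² = 405 + (26.25)² = 1094.0625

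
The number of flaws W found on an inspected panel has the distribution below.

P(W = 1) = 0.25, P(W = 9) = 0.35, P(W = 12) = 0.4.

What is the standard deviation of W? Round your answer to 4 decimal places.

E[W] = (1)(0.25) + (9)(0.35) + (12)(0.4) = 8.2
E[W²] = (1)²(0.25) + (9)²(0.35) + (12)²(0.4) = 86.2
Var(W) = E[W²] − (E[W])² = 86.2 − (8.2)² = 18.96
sd(W) = √18.96 ≈ 4.3543

4.3543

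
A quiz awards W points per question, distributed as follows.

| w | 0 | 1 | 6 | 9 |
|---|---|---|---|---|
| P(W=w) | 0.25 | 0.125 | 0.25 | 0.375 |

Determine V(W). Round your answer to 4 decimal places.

E[W] = (0)(0.25) + (1)(0.125) + (6)(0.25) + (9)(0.375) = 5
E[W²] = (0)²(0.25) + (1)²(0.125) + (6)²(0.25) + (9)²(0.375) = 39.5
V(W) = E[W²] − (E[W])² = 39.5 − (5)² = 14.5

14.5000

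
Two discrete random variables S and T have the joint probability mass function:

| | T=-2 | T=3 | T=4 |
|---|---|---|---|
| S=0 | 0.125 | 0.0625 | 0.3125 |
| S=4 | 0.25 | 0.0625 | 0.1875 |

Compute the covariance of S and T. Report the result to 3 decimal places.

E[S] = 2,  E[T] = 1.625
E[ST] = 1.75
Cov(S,T) = E[ST] − E[S]E[T] = 1.75 − (2)(1.625) = -1.5

-1.500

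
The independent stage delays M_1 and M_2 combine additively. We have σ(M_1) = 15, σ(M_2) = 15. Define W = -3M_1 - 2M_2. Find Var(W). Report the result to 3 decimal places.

2925.000

Var(M_1) = 225, Var(M_2) = 225
By independence, Var(W) = (-3)²Var(M_1) + (-2)²Var(M_2)
= (-3)²·225 + (-2)²·225 = 2925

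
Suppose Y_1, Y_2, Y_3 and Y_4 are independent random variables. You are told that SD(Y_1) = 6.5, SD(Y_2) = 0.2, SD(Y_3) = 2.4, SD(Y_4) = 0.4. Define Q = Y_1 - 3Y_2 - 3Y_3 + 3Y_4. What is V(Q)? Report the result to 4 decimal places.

V(Y_1) = 42.25, V(Y_2) = 0.04, V(Y_3) = 5.76, V(Y_4) = 0.16
By independence, V(Q) = (1)²V(Y_1) + (-3)²V(Y_2) + (-3)²V(Y_3) + (3)²V(Y_4)
= (1)²·42.25 + (-3)²·0.04 + (-3)²·5.76 + (3)²·0.16 = 95.89

95.8900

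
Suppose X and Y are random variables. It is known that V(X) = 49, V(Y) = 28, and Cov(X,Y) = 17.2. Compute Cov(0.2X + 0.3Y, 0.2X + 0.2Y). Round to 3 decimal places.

Cov(0.2X + 0.3Y, 0.2X + 0.2Y) = (0.2)(0.2)V(X) + (0.3)(0.2)V(Y) + [(0.2)(0.2) + (0.3)(0.2)]Cov(X,Y)
= 0.04·49 + 0.06·28 + 0.1·17.2 = 5.36

5.360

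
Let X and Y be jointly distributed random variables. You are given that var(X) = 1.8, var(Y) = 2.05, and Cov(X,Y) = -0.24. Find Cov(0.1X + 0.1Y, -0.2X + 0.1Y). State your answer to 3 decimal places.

Cov(0.1X + 0.1Y, -0.2X + 0.1Y) = (0.1)(-0.2)var(X) + (0.1)(0.1)var(Y) + [(0.1)(0.1) + (0.1)(-0.2)]Cov(X,Y)
= -0.02·1.8 + 0.01·2.05 + -0.01·-0.24 = -0.0131

-0.013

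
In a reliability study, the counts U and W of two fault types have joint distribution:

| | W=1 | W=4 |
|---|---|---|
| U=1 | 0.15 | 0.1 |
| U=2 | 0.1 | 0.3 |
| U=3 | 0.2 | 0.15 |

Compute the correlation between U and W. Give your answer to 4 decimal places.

E[U] = 2.1,  E[W] = 2.65
E[UW] = 5.55
Cov(U,W) = E[UW] − E[U]E[W] = 5.55 − (2.1)(2.65) = -0.015
var(U) = 0.59,  var(W) = 2.2275
ρ = -0.015 / √(0.59·2.2275) ≈ -0.0131

-0.0131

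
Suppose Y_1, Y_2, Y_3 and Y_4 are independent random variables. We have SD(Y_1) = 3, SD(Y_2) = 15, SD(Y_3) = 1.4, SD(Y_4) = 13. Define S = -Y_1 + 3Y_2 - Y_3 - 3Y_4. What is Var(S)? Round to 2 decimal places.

3556.96

Var(Y_1) = 9, Var(Y_2) = 225, Var(Y_3) = 1.96, Var(Y_4) = 169
By independence, Var(S) = (-1)²Var(Y_1) + (3)²Var(Y_2) + (-1)²Var(Y_3) + (-3)²Var(Y_4)
= (-1)²·9 + (3)²·225 + (-1)²·1.96 + (-3)²·169 = 3556.96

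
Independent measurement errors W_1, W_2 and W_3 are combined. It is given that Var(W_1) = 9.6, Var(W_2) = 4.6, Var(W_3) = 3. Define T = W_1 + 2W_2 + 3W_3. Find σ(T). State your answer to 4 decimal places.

By independence, Var(T) = (1)²Var(W_1) + (2)²Var(W_2) + (3)²Var(W_3)
= (1)²·9.6 + (2)²·4.6 + (3)²·3 = 55
σ(T) = √55 ≈ 7.4162

7.4162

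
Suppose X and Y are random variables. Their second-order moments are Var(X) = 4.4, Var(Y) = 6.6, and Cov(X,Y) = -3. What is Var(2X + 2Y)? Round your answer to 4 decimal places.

Var(2X + 2Y) = (2)²·Var(X) + (2)²·Var(Y) + 2·(2)·(2)·Cov(X,Y)
= 4·4.4 + 4·6.6 + 8·-3 = 20

20.0000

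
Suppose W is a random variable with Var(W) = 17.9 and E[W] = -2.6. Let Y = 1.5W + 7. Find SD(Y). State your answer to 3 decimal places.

6.346

Var(1.5W + 7) = (1.5)²·17.9 = 40.275
SD(Y) = √40.275 ≈ 6.346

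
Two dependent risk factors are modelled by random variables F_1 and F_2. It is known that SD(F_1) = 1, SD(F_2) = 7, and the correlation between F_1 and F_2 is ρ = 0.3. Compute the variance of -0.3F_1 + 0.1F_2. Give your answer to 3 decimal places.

var(F_1) = (1)² = 1;  var(F_2) = (7)² = 49
Cov(F_1,F_2) = ρ·SD(F_1)·SD(F_2) = 0.3·1·7 = 2.1
var(-0.3F_1 + 0.1F_2) = (-0.3)²·var(F_1) + (0.1)²·var(F_2) + 2·(-0.3)·(0.1)·Cov(F_1,F_2)
= 0.09·1 + 0.01·49 + -0.06·2.1 = 0.454

0.454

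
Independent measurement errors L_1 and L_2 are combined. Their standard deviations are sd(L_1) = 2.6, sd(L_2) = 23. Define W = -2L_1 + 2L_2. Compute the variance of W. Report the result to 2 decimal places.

Var(L_1) = 6.76, Var(L_2) = 529
By independence, Var(W) = (-2)²Var(L_1) + (2)²Var(L_2)
= (-2)²·6.76 + (2)²·529 = 2143.04

2143.04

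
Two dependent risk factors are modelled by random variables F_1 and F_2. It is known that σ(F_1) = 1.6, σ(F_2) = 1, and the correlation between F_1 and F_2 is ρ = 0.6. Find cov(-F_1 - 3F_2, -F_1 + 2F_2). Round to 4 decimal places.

var(F_1) = (1.6)² = 2.56;  var(F_2) = (1)² = 1
cov(F_1,F_2) = ρ·σ(F_1)·σ(F_2) = 0.6·1.6·1 = 0.96
cov(-F_1 - 3F_2, -F_1 + 2F_2) = (-1)(-1)var(F_1) + (-3)(2)var(F_2) + [(-1)(2) + (-3)(-1)]cov(F_1,F_2)
= 1·2.56 + -6·1 + 1·0.96 = -2.48

-2.4800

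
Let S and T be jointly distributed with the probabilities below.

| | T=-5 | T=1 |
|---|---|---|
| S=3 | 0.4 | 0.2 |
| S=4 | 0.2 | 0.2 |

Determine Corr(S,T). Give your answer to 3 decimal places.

0.167

E[S] = 3.4,  E[T] = -2.6
E[ST] = -8.6
Cov(S,T) = E[ST] − E[S]E[T] = -8.6 − (3.4)(-2.6) = 0.24
Var(S) = 0.24,  Var(T) = 8.64
ρ = 0.24 / √(0.24·8.64) ≈ 0.167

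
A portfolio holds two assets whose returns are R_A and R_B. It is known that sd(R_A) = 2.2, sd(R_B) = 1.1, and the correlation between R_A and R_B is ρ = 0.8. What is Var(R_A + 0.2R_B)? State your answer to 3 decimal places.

5.663

Var(R_A) = (2.2)² = 4.84;  Var(R_B) = (1.1)² = 1.21
Cov(R_A,R_B) = ρ·sd(R_A)·sd(R_B) = 0.8·2.2·1.1 = 1.936
Var(R_A + 0.2R_B) = (1)²·Var(R_A) + (0.2)²·Var(R_B) + 2·(1)·(0.2)·Cov(R_A,R_B)
= 1·4.84 + 0.04·1.21 + 0.4·1.936 = 5.6628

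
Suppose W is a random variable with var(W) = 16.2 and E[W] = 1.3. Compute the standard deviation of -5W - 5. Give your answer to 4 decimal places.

var(-5W - 5) = (-5)²·16.2 = 405
σ(-5W - 5) = √405 ≈ 20.1246

20.1246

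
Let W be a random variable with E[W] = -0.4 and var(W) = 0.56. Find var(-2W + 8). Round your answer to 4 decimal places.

var(-2W + 8) = (-2)²·var(W) = 4·0.56 = 2.24

2.2400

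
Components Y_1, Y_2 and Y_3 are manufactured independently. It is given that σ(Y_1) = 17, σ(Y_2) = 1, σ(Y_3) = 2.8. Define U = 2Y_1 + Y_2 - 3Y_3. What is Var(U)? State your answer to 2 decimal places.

1227.56

Var(Y_1) = 289, Var(Y_2) = 1, Var(Y_3) = 7.84
By independence, Var(U) = (2)²Var(Y_1) + (1)²Var(Y_2) + (-3)²Var(Y_3)
= (2)²·289 + (1)²·1 + (-3)²·7.84 = 1227.56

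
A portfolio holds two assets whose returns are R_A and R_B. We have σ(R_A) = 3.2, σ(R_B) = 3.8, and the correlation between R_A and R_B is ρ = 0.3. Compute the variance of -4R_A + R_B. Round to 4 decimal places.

149.0960

Var(R_A) = (3.2)² = 10.24;  Var(R_B) = (3.8)² = 14.44
cov(R_A,R_B) = ρ·σ(R_A)·σ(R_B) = 0.3·3.2·3.8 = 3.648
Var(-4R_A + R_B) = (-4)²·Var(R_A) + (1)²·Var(R_B) + 2·(-4)·(1)·cov(R_A,R_B)
= 16·10.24 + 1·14.44 + -8·3.648 = 149.096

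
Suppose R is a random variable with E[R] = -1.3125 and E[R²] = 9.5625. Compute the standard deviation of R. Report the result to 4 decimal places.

2.8000

V(R) = 9.5625 − (-1.3125)² = 7.83984375
SD(R) = √7.83984375 ≈ 2.8000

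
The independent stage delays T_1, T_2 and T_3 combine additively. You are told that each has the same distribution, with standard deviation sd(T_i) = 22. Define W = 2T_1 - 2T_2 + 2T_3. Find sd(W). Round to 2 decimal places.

76.21

Var(T_i) = (22)² = 484
By independence, Var(W) = (2)²Var(T_1) + (-2)²Var(T_2) + (2)²Var(T_3)
= (2)²·484 + (-2)²·484 + (2)²·484 = 5808
sd(W) = √5808 ≈ 76.21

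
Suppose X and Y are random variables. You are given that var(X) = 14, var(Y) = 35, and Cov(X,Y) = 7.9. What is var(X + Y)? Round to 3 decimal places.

64.800

var(X + Y) = (1)²·var(X) + (1)²·var(Y) + 2·(1)·(1)·Cov(X,Y)
= 1·14 + 1·35 + 2·7.9 = 64.8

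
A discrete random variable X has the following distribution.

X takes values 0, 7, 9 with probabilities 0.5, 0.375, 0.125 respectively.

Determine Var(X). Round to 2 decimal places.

E[X] = (0)(0.5) + (7)(0.375) + (9)(0.125) = 3.75
E[X²] = (0)²(0.5) + (7)²(0.375) + (9)²(0.125) = 28.5
Var(X) = E[X²] − (E[X])² = 28.5 − (3.75)² = 14.4375

14.44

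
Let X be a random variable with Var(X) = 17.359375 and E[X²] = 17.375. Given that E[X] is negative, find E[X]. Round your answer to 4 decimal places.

-0.1250

(E[X])² = E[X²] − Var(X) = 17.375 − 17.359375 = 0.015625
E[X] = −√0.015625 = -0.125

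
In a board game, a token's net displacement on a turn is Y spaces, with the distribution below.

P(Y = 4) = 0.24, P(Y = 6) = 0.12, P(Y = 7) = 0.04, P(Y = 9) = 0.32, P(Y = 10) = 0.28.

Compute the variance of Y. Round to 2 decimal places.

E[Y] = (4)(0.24) + (6)(0.12) + (7)(0.04) + (9)(0.32) + (10)(0.28) = 7.64
E[Y²] = (4)²(0.24) + (6)²(0.12) + (7)²(0.04) + (9)²(0.32) + (10)²(0.28) = 64.04
Var(Y) = E[Y²] − (E[Y])² = 64.04 − (7.64)² = 5.6704

5.67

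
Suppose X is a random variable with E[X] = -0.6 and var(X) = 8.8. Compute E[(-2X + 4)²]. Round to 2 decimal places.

62.24

E[-2X + 4] = -2·-0.6 + 4 = 5.2
var(-2X + 4) = (-2)²·8.8 = 35.2
E[(-2X + 4)²] = var((-2X + 4)) + (E[(-2X + 4)])² = 35.2 + (5.2)² = 62.24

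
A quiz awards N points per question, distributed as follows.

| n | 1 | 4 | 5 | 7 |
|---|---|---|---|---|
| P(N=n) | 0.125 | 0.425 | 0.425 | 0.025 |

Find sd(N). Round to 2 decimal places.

1.33

E[N] = (1)(0.125) + (4)(0.425) + (5)(0.425) + (7)(0.025) = 4.125
E[N²] = (1)²(0.125) + (4)²(0.425) + (5)²(0.425) + (7)²(0.025) = 18.775
Var(N) = E[N²] − (E[N])² = 18.775 − (4.125)² = 1.759375
sd(N) = √1.759375 ≈ 1.33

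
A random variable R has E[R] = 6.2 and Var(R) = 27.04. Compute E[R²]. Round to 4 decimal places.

65.4800

E[R²] = Var(R) + (E[R])² = 27.04 + (6.2)² = 65.48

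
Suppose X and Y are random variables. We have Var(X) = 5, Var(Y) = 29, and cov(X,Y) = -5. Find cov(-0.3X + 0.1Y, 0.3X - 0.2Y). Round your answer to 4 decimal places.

cov(-0.3X + 0.1Y, 0.3X - 0.2Y) = (-0.3)(0.3)Var(X) + (0.1)(-0.2)Var(Y) + [(-0.3)(-0.2) + (0.1)(0.3)]cov(X,Y)
= -0.09·5 + -0.02·29 + 0.09·-5 = -1.48

-1.4800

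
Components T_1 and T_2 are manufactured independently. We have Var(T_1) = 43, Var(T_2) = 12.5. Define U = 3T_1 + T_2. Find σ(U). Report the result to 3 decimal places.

19.987

By independence, Var(U) = (3)²Var(T_1) + (1)²Var(T_2)
= (3)²·43 + (1)²·12.5 = 399.5
σ(U) = √399.5 ≈ 19.987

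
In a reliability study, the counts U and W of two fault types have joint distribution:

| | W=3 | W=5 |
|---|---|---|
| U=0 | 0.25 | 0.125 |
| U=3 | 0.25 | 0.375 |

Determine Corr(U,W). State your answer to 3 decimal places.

0.258

E[U] = 1.875,  E[W] = 4
E[UW] = 7.875
cov(U,W) = E[UW] − E[U]E[W] = 7.875 − (1.875)(4) = 0.375
Var(U) = 2.109375,  Var(W) = 1
ρ = 0.375 / √(2.109375·1) ≈ 0.258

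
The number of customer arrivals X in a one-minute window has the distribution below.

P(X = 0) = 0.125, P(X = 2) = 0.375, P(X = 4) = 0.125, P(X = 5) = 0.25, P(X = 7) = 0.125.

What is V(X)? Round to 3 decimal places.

E[X] = (0)(0.125) + (2)(0.375) + (4)(0.125) + (5)(0.25) + (7)(0.125) = 3.375
E[X²] = (0)²(0.125) + (2)²(0.375) + (4)²(0.125) + (5)²(0.25) + (7)²(0.125) = 15.875
V(X) = E[X²] − (E[X])² = 15.875 − (3.375)² = 4.484375

4.484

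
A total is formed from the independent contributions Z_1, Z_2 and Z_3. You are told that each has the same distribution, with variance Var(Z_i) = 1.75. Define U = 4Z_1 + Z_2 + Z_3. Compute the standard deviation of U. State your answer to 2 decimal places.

By independence, Var(U) = (4)²Var(Z_1) + (1)²Var(Z_2) + (1)²Var(Z_3)
= (4)²·1.75 + (1)²·1.75 + (1)²·1.75 = 31.5
SD(U) = √31.5 ≈ 5.61

5.61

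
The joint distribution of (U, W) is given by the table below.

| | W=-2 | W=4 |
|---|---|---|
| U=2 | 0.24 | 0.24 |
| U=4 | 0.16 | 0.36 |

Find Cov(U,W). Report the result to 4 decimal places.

0.5760

E[U] = 3.04,  E[W] = 1.6
E[UW] = 5.44
Cov(U,W) = E[UW] − E[U]E[W] = 5.44 − (3.04)(1.6) = 0.576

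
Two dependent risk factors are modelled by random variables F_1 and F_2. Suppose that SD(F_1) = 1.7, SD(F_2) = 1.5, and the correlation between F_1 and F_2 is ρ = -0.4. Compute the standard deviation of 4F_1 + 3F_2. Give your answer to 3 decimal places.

Var(F_1) = (1.7)² = 2.89;  Var(F_2) = (1.5)² = 2.25
Cov(F_1,F_2) = ρ·SD(F_1)·SD(F_2) = -0.4·1.7·1.5 = -1.02
Var(4F_1 + 3F_2) = (4)²·Var(F_1) + (3)²·Var(F_2) + 2·(4)·(3)·Cov(F_1,F_2)
= 16·2.89 + 9·2.25 + 24·-1.02 = 42.01
SD(4F_1 + 3F_2) = √42.01 ≈ 6.482

6.482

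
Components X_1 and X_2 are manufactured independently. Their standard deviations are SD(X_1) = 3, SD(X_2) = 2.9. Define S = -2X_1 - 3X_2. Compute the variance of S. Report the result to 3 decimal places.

var(X_1) = 9, var(X_2) = 8.41
By independence, var(S) = (-2)²var(X_1) + (-3)²var(X_2)
= (-2)²·9 + (-3)²·8.41 = 111.69

111.690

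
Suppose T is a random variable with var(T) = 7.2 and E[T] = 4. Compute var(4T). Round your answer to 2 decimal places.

115.20

var(4T) = (4)²·var(T) = 16·7.2 = 115.2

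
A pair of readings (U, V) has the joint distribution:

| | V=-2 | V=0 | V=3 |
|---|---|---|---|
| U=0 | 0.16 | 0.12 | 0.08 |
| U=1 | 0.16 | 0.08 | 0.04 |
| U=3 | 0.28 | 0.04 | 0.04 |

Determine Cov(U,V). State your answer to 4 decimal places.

-0.5408

E[U] = 1.36,  E[V] = -0.72
E[UV] = -1.52
Cov(U,V) = E[UV] − E[U]E[V] = -1.52 − (1.36)(-0.72) = -0.5408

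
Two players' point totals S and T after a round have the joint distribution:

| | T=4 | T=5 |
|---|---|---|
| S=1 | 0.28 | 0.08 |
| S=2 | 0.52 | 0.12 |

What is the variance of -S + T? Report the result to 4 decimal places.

E[S] = 1.64,  E[T] = 4.2,  E[ST] = 6.88
V(S) = 2.92 − (1.64)² = 0.2304;  V(T) = 17.8 − (4.2)² = 0.16
Cov(S,T) = 6.88 − (1.64)(4.2) = -0.008
V(-S + T) = (-1)²·0.2304 + (1)²·0.16 + 2·(-1)·(1)·-0.008 = 0.4064

0.4064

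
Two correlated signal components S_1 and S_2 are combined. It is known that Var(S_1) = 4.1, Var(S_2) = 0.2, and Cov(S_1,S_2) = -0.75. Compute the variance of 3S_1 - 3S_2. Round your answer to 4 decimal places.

52.2000

Var(3S_1 - 3S_2) = (3)²·Var(S_1) + (-3)²·Var(S_2) + 2·(3)·(-3)·Cov(S_1,S_2)
= 9·4.1 + 9·0.2 + -18·-0.75 = 52.2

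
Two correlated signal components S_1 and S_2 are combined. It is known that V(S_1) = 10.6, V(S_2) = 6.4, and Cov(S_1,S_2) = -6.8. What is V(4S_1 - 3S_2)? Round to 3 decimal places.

V(4S_1 - 3S_2) = (4)²·V(S_1) + (-3)²·V(S_2) + 2·(4)·(-3)·Cov(S_1,S_2)
= 16·10.6 + 9·6.4 + -24·-6.8 = 390.4

390.400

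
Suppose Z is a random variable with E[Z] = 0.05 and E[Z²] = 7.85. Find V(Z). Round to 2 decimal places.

V(Z) = 7.85 − (0.05)² = 7.8475

7.85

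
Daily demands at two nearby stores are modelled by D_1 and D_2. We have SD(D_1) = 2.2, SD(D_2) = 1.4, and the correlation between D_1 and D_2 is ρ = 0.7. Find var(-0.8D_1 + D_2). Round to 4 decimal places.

1.6080

var(D_1) = (2.2)² = 4.84;  var(D_2) = (1.4)² = 1.96
cov(D_1,D_2) = ρ·SD(D_1)·SD(D_2) = 0.7·2.2·1.4 = 2.156
var(-0.8D_1 + D_2) = (-0.8)²·var(D_1) + (1)²·var(D_2) + 2·(-0.8)·(1)·cov(D_1,D_2)
= 0.64·4.84 + 1·1.96 + -1.6·2.156 = 1.608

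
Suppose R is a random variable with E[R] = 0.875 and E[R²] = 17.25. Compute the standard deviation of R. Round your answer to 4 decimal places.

4.0601

Var(R) = 17.25 − (0.875)² = 16.484375
SD(R) = √16.484375 ≈ 4.0601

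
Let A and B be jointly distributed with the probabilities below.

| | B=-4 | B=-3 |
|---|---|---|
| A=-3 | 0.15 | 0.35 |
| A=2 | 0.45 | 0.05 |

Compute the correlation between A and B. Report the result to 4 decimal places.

E[A] = -0.5,  E[B] = -3.6
E[AB] = 1.05
cov(A,B) = E[AB] − E[A]E[B] = 1.05 − (-0.5)(-3.6) = -0.75
var(A) = 6.25,  var(B) = 0.24
ρ = -0.75 / √(6.25·0.24) ≈ -0.6124

-0.6124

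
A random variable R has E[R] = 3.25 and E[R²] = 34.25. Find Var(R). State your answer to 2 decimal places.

23.69

Var(R) = 34.25 − (3.25)² = 23.6875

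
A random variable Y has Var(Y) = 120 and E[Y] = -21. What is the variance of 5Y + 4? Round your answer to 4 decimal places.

Var(5Y + 4) = (5)²·Var(Y) = 25·120 = 3000

3000.0000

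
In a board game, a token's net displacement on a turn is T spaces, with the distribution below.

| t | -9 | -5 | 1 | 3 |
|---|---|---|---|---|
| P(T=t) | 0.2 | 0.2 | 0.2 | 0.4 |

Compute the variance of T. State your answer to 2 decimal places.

E[T] = (-9)(0.2) + (-5)(0.2) + (1)(0.2) + (3)(0.4) = -1.4
E[T²] = (-9)²(0.2) + (-5)²(0.2) + (1)²(0.2) + (3)²(0.4) = 25
V(T) = E[T²] − (E[T])² = 25 − (-1.4)² = 23.04

23.04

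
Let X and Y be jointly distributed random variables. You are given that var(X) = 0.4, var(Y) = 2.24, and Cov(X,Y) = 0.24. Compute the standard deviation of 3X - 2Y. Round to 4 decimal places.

var(3X - 2Y) = (3)²·var(X) + (-2)²·var(Y) + 2·(3)·(-2)·Cov(X,Y)
= 9·0.4 + 4·2.24 + -12·0.24 = 9.68
sd(3X - 2Y) = √9.68 ≈ 3.1113

3.1113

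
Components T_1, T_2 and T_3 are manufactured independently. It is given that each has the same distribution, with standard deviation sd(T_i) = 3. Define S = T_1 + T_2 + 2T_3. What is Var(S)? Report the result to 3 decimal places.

54.000

Var(T_i) = (3)² = 9
By independence, Var(S) = (1)²Var(T_1) + (1)²Var(T_2) + (2)²Var(T_3)
= (1)²·9 + (1)²·9 + (2)²·9 = 54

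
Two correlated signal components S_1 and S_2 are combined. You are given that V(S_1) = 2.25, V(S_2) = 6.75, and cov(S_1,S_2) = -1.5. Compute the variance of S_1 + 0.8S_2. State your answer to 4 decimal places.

V(S_1 + 0.8S_2) = (1)²·V(S_1) + (0.8)²·V(S_2) + 2·(1)·(0.8)·cov(S_1,S_2)
= 1·2.25 + 0.64·6.75 + 1.6·-1.5 = 4.17

4.1700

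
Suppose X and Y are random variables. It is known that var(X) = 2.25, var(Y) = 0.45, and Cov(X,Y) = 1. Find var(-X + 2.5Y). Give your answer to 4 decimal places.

var(-X + 2.5Y) = (-1)²·var(X) + (2.5)²·var(Y) + 2·(-1)·(2.5)·Cov(X,Y)
= 1·2.25 + 6.25·0.45 + -5·1 = 0.0625

0.0625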